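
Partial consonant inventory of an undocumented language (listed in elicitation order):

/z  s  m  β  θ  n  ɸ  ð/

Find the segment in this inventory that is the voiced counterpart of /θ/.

/ð/

/θ/ is a voiceless dental fricative.
The voiced counterpart is a voiced dental fricative — in this inventory, /ð/.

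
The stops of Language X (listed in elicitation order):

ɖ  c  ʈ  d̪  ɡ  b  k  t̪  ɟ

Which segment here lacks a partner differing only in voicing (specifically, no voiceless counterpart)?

/b/

Dental: /t̪/ ~ /d̪/
Retroflex: /ʈ/ ~ /ɖ/
Palatal: /c/ ~ /ɟ/
Velar: /k/ ~ /ɡ/
Bilabial: only /b/ (voiced); no voiceless partner.
So /b/ is the unpaired segment.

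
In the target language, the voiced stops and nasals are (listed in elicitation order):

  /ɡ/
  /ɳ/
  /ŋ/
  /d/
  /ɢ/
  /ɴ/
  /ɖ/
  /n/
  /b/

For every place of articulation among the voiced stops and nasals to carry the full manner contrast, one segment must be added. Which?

bilabial: oral stop /b/, nasal —.
alveolar: oral stop /d/, nasal /n/.
retroflex: oral stop /ɖ/, nasal /ɳ/.
velar: oral stop /ɡ/, nasal /ŋ/.
uvular: oral stop /ɢ/, nasal /ɴ/.
The bilabial row has no nasal member, so the gap is the bilabial nasal /m/.

/m/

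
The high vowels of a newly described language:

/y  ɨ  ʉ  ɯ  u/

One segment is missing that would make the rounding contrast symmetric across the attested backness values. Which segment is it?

/i/

Unrounded: /ɨ/ (central), /ɯ/ (back).
Rounded: /y/ (front), /ʉ/ (central), /u/ (back).
The front row has no unrounded member, so the gap is the front unrounded vowel /i/.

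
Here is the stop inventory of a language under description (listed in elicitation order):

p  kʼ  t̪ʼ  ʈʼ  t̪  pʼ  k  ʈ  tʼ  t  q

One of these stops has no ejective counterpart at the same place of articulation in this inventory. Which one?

/q/

Bilabial: /p/ ~ /pʼ/
Dental: /t̪/ ~ /t̪ʼ/
Alveolar: /t/ ~ /tʼ/
Retroflex: /ʈ/ ~ /ʈʼ/
Velar: /k/ ~ /kʼ/
Uvular: only /q/ (plain); no ejective partner.
So /q/ is the unpaired segment.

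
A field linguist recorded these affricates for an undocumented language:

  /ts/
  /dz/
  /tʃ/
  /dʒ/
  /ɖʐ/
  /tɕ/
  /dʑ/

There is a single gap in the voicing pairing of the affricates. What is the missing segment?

/ʈʂ/

alveolar: voiceless /ts/, voiced /dz/.
postalveolar: voiceless /tʃ/, voiced /dʒ/.
retroflex: voiceless —, voiced /ɖʐ/.
alveolo-palatal: voiceless /tɕ/, voiced /dʑ/.
The retroflex row has no voiceless member, so the gap is the voiceless retroflex affricate /ʈʂ/.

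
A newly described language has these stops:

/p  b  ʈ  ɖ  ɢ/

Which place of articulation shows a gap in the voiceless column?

Voiceless: /p/ (bilabial), /ʈ/ (retroflex).
Voiced: /b/ (bilabial), /ɖ/ (retroflex), /ɢ/ (uvular).
Every place of articulation has a voiceless member except uvular, where /q/ would be expected.

uvular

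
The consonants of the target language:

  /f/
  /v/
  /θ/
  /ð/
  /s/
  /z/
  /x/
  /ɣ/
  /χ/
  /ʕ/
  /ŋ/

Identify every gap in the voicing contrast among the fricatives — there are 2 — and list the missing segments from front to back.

/ʁ/, /ħ/

place of articulation  voiceless  voiced  
labiodental       f         v       
dental            θ         ð       
alveolar          s         z       
velar             x         ɣ       
uvular            χ         —       
pharyngeal        —         ʕ       
Gaps, from front to back: uvular lacks voiced (/ʁ/); pharyngeal lacks voiceless (/ħ/).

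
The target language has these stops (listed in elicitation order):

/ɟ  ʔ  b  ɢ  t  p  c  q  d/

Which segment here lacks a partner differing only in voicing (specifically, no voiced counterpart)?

Bilabial: /p/ ~ /b/
Alveolar: /t/ ~ /d/
Palatal: /c/ ~ /ɟ/
Uvular: /q/ ~ /ɢ/
Glottal: only /ʔ/ (voiceless); no voiced partner.
So /ʔ/ is the unpaired segment.

/ʔ/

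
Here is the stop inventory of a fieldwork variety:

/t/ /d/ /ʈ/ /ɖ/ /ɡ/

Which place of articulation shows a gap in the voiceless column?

velar

place of articulation  voiceless  voiced  
alveolar          t         d       
retroflex         ʈ         ɖ       
velar             —         ɡ       
Every place of articulation has a voiceless member except velar, where /k/ would be expected.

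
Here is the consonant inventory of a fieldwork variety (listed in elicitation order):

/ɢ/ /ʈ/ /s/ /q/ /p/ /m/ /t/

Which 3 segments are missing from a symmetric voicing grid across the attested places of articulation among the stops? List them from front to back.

bilabial: voiceless /p/, voiced —.
alveolar: voiceless /t/, voiced —.
retroflex: voiceless /ʈ/, voiced —.
uvular: voiceless /q/, voiced /ɢ/.
Gaps, from front to back: bilabial lacks voiced (/b/); alveolar lacks voiced (/d/); retroflex lacks voiced (/ɖ/).

/b/, /d/, /ɖ/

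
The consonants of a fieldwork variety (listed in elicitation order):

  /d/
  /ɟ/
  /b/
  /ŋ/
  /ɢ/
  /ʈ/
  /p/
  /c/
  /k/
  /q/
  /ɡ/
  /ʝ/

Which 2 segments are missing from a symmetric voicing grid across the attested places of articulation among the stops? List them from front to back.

place of articulation  voiceless  voiced  
bilabial          p         b       
alveolar          —         d       
retroflex         ʈ         —       
palatal           c         ɟ       
velar             k         ɡ       
uvular            q         ɢ       
Gaps, from front to back: alveolar lacks voiceless (/t/); retroflex lacks voiced (/ɖ/).

/t/, /ɖ/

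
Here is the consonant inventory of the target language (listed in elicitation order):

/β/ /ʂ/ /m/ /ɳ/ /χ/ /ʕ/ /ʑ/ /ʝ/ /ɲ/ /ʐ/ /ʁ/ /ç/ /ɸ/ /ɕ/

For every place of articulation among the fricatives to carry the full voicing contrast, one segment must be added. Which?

/ħ/

Voiceless: /ɸ/ (bilabial), /ʂ/ (retroflex), /ɕ/ (alveolo-palatal), /ç/ (palatal), /χ/ (uvular).
Voiced: /β/ (bilabial), /ʐ/ (retroflex), /ʑ/ (alveolo-palatal), /ʝ/ (palatal), /ʁ/ (uvular), /ʕ/ (pharyngeal).
The pharyngeal row has no voiceless member, so the gap is the voiceless pharyngeal fricative /ħ/.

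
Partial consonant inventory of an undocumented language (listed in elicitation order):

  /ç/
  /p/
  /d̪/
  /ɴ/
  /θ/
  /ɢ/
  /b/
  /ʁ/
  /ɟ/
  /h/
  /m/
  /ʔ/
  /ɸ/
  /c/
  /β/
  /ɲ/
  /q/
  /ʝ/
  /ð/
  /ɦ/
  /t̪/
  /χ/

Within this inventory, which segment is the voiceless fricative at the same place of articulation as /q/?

/χ/

/q/ is a voiceless uvular stop.
The voiceless fricative at the same place is a voiceless uvular fricative — in this inventory, /χ/.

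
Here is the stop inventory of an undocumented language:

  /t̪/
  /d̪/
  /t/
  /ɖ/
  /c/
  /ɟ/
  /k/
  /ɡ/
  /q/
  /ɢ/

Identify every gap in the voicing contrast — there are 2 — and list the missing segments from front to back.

Voiceless: /t̪/ (dental), /t/ (alveolar), /c/ (palatal), /k/ (velar), /q/ (uvular).
Voiced: /d̪/ (dental), /ɖ/ (retroflex), /ɟ/ (palatal), /ɡ/ (velar), /ɢ/ (uvular).
Gaps, from front to back: alveolar lacks voiced (/d/); retroflex lacks voiceless (/ʈ/).

/d/, /ʈ/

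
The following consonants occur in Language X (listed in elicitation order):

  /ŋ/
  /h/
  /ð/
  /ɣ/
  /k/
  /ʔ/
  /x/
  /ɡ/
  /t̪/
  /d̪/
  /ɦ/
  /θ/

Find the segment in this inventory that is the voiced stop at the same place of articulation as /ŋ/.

/ŋ/ is a velar nasal.
The voiced stop at the same place is a voiced velar stop — in this inventory, /ɡ/.

/ɡ/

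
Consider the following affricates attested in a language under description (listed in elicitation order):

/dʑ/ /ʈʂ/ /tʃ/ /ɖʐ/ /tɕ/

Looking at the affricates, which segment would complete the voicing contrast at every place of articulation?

postalveolar: voiceless /tʃ/, voiced —.
retroflex: voiceless /ʈʂ/, voiced /ɖʐ/.
alveolo-palatal: voiceless /tɕ/, voiced /dʑ/.
The postalveolar row has no voiced member, so the gap is the voiced postalveolar affricate /dʒ/.

/dʒ/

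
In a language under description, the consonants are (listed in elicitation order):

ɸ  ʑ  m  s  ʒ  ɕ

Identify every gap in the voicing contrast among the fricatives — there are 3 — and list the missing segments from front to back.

place of articulation  voiceless  voiced  
bilabial          ɸ         —       
alveolar          s         —       
postalveolar      —         ʒ       
alveolo-palatal   ɕ         ʑ       
Gaps, from front to back: bilabial lacks voiced (/β/); alveolar lacks voiced (/z/); postalveolar lacks voiceless (/ʃ/).

/β/, /z/, /ʃ/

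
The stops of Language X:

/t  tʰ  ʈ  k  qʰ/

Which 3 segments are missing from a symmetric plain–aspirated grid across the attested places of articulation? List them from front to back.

/ʈʰ/, /kʰ/, /q/

place of articulation  plain     aspirated
alveolar          t         tʰ      
retroflex         ʈ         —       
velar             k         —       
uvular            —         qʰ      
Gaps, from front to back: retroflex lacks aspirated (/ʈʰ/); velar lacks aspirated (/kʰ/); uvular lacks plain (/q/).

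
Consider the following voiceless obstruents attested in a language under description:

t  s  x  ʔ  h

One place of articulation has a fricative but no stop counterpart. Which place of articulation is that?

Stop: /t/ (alveolar), /ʔ/ (glottal).
Fricative: /s/ (alveolar), /x/ (velar), /h/ (glottal).
Every place of articulation has a stop member except velar, where /k/ would be expected.

velar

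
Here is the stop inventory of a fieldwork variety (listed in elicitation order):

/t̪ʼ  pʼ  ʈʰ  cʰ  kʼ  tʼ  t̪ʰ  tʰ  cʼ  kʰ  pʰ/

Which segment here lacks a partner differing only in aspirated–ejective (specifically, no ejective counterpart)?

/ʈʰ/

Bilabial: /pʰ/ ~ /pʼ/
Dental: /t̪ʰ/ ~ /t̪ʼ/
Alveolar: /tʰ/ ~ /tʼ/
Palatal: /cʰ/ ~ /cʼ/
Velar: /kʰ/ ~ /kʼ/
Retroflex: only /ʈʰ/ (aspirated); no ejective partner.
So /ʈʰ/ is the unpaired segment.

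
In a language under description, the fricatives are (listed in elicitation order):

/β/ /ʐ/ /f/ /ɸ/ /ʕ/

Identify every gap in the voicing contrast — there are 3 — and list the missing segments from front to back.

/v/, /ʂ/, /ħ/

place of articulation  voiceless  voiced  
bilabial          ɸ         β       
labiodental       f         —       
retroflex         —         ʐ       
pharyngeal        —         ʕ       
Gaps, from front to back: labiodental lacks voiced (/v/); retroflex lacks voiceless (/ʂ/); pharyngeal lacks voiceless (/ħ/).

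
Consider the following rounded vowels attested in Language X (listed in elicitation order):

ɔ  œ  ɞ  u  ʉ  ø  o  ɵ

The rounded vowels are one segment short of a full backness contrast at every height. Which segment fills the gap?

height            front     central   back    
high              —         ʉ         u       
high-mid          ø         ɵ         o       
low-mid           œ         ɞ         ɔ       
The high row has no front member, so the gap is the high front rounded vowel /y/.

/y/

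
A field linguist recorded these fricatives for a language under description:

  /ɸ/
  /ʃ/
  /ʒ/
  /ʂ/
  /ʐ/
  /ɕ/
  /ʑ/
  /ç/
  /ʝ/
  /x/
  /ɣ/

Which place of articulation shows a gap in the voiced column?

bilabial

bilabial: voiceless /ɸ/, voiced —.
postalveolar: voiceless /ʃ/, voiced /ʒ/.
retroflex: voiceless /ʂ/, voiced /ʐ/.
alveolo-palatal: voiceless /ɕ/, voiced /ʑ/.
palatal: voiceless /ç/, voiced /ʝ/.
velar: voiceless /x/, voiced /ɣ/.
Every place of articulation has a voiced member except bilabial, where /β/ would be expected.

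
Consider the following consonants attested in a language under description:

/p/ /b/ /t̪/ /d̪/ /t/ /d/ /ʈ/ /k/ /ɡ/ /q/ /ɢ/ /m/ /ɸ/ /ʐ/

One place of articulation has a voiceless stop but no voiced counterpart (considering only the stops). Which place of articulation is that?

Voiceless: /p/ (bilabial), /t̪/ (dental), /t/ (alveolar), /ʈ/ (retroflex), /k/ (velar), /q/ (uvular).
Voiced: /b/ (bilabial), /d̪/ (dental), /d/ (alveolar), /ɡ/ (velar), /ɢ/ (uvular).
Every place of articulation has a voiced member except retroflex, where /ɖ/ would be expected.

retroflex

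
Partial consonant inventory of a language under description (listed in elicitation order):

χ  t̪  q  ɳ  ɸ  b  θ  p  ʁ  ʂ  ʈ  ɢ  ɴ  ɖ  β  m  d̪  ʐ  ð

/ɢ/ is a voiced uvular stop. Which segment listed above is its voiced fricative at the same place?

The voiced fricative at the same place is a voiced uvular fricative — in this inventory, /ʁ/.

/ʁ/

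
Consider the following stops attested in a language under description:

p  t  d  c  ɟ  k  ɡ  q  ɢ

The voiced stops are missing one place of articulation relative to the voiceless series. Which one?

bilabial

Voiceless: /p/ (bilabial), /t/ (alveolar), /c/ (palatal), /k/ (velar), /q/ (uvular).
Voiced: /d/ (alveolar), /ɟ/ (palatal), /ɡ/ (velar), /ɢ/ (uvular).
Every place of articulation has a voiced member except bilabial, where /b/ would be expected.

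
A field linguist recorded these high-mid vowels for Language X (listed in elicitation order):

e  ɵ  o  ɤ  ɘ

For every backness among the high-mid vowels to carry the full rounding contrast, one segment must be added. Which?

/ø/

backness          unrounded  rounded 
front             e         —       
central           ɘ         ɵ       
back              ɤ         o       
The front row has no rounded member, so the gap is the front rounded vowel /ø/.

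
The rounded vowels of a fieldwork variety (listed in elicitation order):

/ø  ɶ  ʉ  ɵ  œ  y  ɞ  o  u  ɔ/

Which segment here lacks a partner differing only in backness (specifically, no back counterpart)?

High: /y/ ~ /ʉ/ ~ /u/
High-mid: /ø/ ~ /ɵ/ ~ /o/
Low-mid: /œ/ ~ /ɞ/ ~ /ɔ/
Low: only /ɶ/ (front); no back partner.
So /ɶ/ is the unpaired segment.

/ɶ/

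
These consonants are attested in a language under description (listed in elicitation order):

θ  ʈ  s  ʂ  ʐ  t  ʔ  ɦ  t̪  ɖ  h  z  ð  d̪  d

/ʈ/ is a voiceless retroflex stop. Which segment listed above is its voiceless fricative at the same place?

The voiceless fricative at the same place is a voiceless retroflex fricative — in this inventory, /ʂ/.

/ʂ/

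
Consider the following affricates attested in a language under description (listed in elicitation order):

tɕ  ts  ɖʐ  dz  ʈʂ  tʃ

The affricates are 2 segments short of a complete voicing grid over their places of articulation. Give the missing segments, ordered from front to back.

/dʒ/, /dʑ/

place of articulation  voiceless  voiced  
alveolar          ts        dz      
postalveolar      tʃ        —       
retroflex         ʈʂ        ɖʐ      
alveolo-palatal   tɕ        —       
Gaps, from front to back: postalveolar lacks voiced (/dʒ/); alveolo-palatal lacks voiced (/dʑ/).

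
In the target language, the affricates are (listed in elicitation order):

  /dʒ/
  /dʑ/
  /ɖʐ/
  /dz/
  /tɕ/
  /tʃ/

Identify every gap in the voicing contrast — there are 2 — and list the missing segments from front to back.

/ts/, /ʈʂ/

place of articulation  voiceless  voiced  
alveolar          —         dz      
postalveolar      tʃ        dʒ      
retroflex         —         ɖʐ      
alveolo-palatal   tɕ        dʑ      
Gaps, from front to back: alveolar lacks voiceless (/ts/); retroflex lacks voiceless (/ʈʂ/).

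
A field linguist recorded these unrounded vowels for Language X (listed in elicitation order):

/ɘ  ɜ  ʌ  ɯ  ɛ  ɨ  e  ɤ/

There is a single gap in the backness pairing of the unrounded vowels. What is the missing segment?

/i/

Front: /e/ (high-mid), /ɛ/ (low-mid).
Central: /ɨ/ (high), /ɘ/ (high-mid), /ɜ/ (low-mid).
Back: /ɯ/ (high), /ɤ/ (high-mid), /ʌ/ (low-mid).
The high row has no front member, so the gap is the high front unrounded vowel /i/.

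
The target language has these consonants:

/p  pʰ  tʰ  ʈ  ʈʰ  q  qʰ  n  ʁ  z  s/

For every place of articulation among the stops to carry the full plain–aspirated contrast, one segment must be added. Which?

bilabial: plain /p/, aspirated /pʰ/.
alveolar: plain —, aspirated /tʰ/.
retroflex: plain /ʈ/, aspirated /ʈʰ/.
uvular: plain /q/, aspirated /qʰ/.
The alveolar row has no plain member, so the gap is the plain alveolar stop /t/.

/t/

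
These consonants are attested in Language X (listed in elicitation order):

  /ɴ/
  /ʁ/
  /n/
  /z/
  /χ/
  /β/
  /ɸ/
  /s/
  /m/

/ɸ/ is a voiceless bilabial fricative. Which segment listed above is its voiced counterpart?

/β/

The voiced counterpart is a voiced bilabial fricative — in this inventory, /β/.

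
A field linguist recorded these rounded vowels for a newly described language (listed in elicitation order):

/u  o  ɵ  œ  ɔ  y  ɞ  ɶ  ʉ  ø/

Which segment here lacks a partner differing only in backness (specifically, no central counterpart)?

High: /y/ ~ /ʉ/ ~ /u/
High-mid: /ø/ ~ /ɵ/ ~ /o/
Low-mid: /œ/ ~ /ɞ/ ~ /ɔ/
Low: only /ɶ/ (front); no central partner.
So /ɶ/ is the unpaired segment.

/ɶ/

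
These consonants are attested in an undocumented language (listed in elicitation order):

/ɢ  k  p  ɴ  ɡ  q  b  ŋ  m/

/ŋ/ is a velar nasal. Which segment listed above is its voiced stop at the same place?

The voiced stop at the same place is a voiced velar stop — in this inventory, /ɡ/.

/ɡ/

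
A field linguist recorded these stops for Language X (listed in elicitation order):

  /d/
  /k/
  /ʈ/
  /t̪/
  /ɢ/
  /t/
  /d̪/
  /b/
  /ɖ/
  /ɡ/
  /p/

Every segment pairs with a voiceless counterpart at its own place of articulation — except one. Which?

Bilabial: /p/ ~ /b/
Dental: /t̪/ ~ /d̪/
Alveolar: /t/ ~ /d/
Retroflex: /ʈ/ ~ /ɖ/
Velar: /k/ ~ /ɡ/
Uvular: only /ɢ/ (voiced); no voiceless partner.
So /ɢ/ is the unpaired segment.

/ɢ/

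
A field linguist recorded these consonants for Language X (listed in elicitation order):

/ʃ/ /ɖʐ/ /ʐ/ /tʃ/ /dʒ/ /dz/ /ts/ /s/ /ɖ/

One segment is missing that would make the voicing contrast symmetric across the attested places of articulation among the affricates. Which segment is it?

/ʈʂ/

Voiceless: /ts/ (alveolar), /tʃ/ (postalveolar).
Voiced: /dz/ (alveolar), /dʒ/ (postalveolar), /ɖʐ/ (retroflex).
The retroflex row has no voiceless member, so the gap is the voiceless retroflex affricate /ʈʂ/.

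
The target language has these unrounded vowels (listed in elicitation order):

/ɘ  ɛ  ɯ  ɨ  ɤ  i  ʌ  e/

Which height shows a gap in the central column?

low-mid

Front: /i/ (high), /e/ (high-mid), /ɛ/ (low-mid).
Central: /ɨ/ (high), /ɘ/ (high-mid).
Back: /ɯ/ (high), /ɤ/ (high-mid), /ʌ/ (low-mid).
Every height has a central member except low-mid, where /ɜ/ would be expected.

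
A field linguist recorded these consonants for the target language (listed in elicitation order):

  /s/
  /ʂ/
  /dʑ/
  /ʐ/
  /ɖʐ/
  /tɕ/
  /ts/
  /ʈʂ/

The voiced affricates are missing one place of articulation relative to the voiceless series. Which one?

alveolar: voiceless /ts/, voiced —.
retroflex: voiceless /ʈʂ/, voiced /ɖʐ/.
alveolo-palatal: voiceless /tɕ/, voiced /dʑ/.
Every place of articulation has a voiced member except alveolar, where /dz/ would be expected.

alveolar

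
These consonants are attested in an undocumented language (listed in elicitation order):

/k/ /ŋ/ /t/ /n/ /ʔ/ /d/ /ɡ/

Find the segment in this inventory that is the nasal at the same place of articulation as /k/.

/ŋ/

/k/ is a voiceless velar stop.
The nasal at the same place is a velar nasal — in this inventory, /ŋ/.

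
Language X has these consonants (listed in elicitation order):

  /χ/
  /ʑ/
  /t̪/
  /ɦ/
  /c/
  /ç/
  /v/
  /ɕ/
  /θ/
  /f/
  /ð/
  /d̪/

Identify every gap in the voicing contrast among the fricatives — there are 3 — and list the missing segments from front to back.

labiodental: voiceless /f/, voiced /v/.
dental: voiceless /θ/, voiced /ð/.
alveolo-palatal: voiceless /ɕ/, voiced /ʑ/.
palatal: voiceless /ç/, voiced —.
uvular: voiceless /χ/, voiced —.
glottal: voiceless —, voiced /ɦ/.
Gaps, from front to back: palatal lacks voiced (/ʝ/); uvular lacks voiced (/ʁ/); glottal lacks voiceless (/h/).

/ʝ/, /ʁ/, /h/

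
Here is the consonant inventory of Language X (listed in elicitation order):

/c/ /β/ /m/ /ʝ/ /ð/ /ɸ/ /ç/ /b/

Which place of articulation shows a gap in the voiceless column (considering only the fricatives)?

place of articulation  voiceless  voiced  
bilabial          ɸ         β       
dental            —         ð       
palatal           ç         ʝ       
Every place of articulation has a voiceless member except dental, where /θ/ would be expected.

dental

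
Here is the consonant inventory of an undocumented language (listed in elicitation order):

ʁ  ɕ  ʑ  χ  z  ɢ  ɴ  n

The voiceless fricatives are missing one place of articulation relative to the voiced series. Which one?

alveolar

place of articulation  voiceless  voiced  
alveolar          —         z       
alveolo-palatal   ɕ         ʑ       
uvular            χ         ʁ       
Every place of articulation has a voiceless member except alveolar, where /s/ would be expected.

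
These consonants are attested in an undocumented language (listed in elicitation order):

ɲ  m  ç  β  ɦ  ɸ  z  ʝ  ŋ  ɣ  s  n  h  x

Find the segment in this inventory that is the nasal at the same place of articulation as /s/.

/n/

/s/ is a voiceless alveolar fricative.
The nasal at the same place is an alveolar nasal — in this inventory, /n/.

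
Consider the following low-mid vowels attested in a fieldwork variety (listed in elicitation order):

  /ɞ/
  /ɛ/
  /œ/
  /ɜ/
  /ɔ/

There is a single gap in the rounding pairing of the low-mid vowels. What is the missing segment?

/ʌ/

front: unrounded /ɛ/, rounded /œ/.
central: unrounded /ɜ/, rounded /ɞ/.
back: unrounded —, rounded /ɔ/.
The back row has no unrounded member, so the gap is the back unrounded vowel /ʌ/.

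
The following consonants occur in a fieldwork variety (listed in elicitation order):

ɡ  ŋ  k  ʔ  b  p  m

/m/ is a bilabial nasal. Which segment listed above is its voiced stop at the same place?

The voiced stop at the same place is a voiced bilabial stop — in this inventory, /b/.

/b/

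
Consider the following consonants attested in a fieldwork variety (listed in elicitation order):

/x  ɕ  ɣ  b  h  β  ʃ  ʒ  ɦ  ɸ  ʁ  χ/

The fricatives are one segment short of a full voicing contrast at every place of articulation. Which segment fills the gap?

/ʑ/

bilabial: voiceless /ɸ/, voiced /β/.
postalveolar: voiceless /ʃ/, voiced /ʒ/.
alveolo-palatal: voiceless /ɕ/, voiced —.
velar: voiceless /x/, voiced /ɣ/.
uvular: voiceless /χ/, voiced /ʁ/.
glottal: voiceless /h/, voiced /ɦ/.
The alveolo-palatal row has no voiced member, so the gap is the voiced alveolo-palatal fricative /ʑ/.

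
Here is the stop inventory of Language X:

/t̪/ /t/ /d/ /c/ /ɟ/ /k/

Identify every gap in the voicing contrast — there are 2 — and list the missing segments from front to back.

/d̪/, /ɡ/

dental: voiceless /t̪/, voiced —.
alveolar: voiceless /t/, voiced /d/.
palatal: voiceless /c/, voiced /ɟ/.
velar: voiceless /k/, voiced —.
Gaps, from front to back: dental lacks voiced (/d̪/); velar lacks voiced (/ɡ/).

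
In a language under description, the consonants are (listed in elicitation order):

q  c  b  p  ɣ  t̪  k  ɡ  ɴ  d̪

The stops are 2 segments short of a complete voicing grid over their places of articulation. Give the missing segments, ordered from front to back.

/ɟ/, /ɢ/

Voiceless: /p/ (bilabial), /t̪/ (dental), /c/ (palatal), /k/ (velar), /q/ (uvular).
Voiced: /b/ (bilabial), /d̪/ (dental), /ɡ/ (velar).
Gaps, from front to back: palatal lacks voiced (/ɟ/); uvular lacks voiced (/ɢ/).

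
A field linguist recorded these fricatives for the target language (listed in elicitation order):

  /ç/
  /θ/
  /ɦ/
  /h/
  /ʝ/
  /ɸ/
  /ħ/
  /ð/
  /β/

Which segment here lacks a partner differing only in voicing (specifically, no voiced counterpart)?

/ħ/

Bilabial: /ɸ/ ~ /β/
Dental: /θ/ ~ /ð/
Palatal: /ç/ ~ /ʝ/
Glottal: /h/ ~ /ɦ/
Pharyngeal: only /ħ/ (voiceless); no voiced partner.
So /ħ/ is the unpaired segment.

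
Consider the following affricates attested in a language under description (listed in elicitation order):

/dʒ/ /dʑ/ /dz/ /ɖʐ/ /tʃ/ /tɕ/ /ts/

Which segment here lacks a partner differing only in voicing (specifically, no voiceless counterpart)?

Alveolar: /ts/ ~ /dz/
Postalveolar: /tʃ/ ~ /dʒ/
Alveolo-palatal: /tɕ/ ~ /dʑ/
Retroflex: only /ɖʐ/ (voiced); no voiceless partner.
So /ɖʐ/ is the unpaired segment.

/ɖʐ/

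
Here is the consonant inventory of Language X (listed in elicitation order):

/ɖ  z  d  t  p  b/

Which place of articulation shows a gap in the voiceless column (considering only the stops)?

retroflex

Voiceless: /p/ (bilabial), /t/ (alveolar).
Voiced: /b/ (bilabial), /d/ (alveolar), /ɖ/ (retroflex).
Every place of articulation has a voiceless member except retroflex, where /ʈ/ would be expected.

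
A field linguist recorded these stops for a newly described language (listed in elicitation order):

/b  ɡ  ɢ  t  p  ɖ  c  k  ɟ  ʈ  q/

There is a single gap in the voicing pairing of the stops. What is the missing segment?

/d/

bilabial: voiceless /p/, voiced /b/.
alveolar: voiceless /t/, voiced —.
retroflex: voiceless /ʈ/, voiced /ɖ/.
palatal: voiceless /c/, voiced /ɟ/.
velar: voiceless /k/, voiced /ɡ/.
uvular: voiceless /q/, voiced /ɢ/.
The alveolar row has no voiced member, so the gap is the voiced alveolar stop /d/.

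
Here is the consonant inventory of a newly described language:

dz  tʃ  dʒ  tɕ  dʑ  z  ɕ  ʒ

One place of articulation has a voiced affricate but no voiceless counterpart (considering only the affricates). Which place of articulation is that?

Voiceless: /tʃ/ (postalveolar), /tɕ/ (alveolo-palatal).
Voiced: /dz/ (alveolar), /dʒ/ (postalveolar), /dʑ/ (alveolo-palatal).
Every place of articulation has a voiceless member except alveolar, where /ts/ would be expected.

alveolar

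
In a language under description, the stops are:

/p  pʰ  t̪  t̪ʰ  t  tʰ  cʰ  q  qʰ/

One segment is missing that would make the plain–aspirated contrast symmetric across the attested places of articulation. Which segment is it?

/c/

bilabial: plain /p/, aspirated /pʰ/.
dental: plain /t̪/, aspirated /t̪ʰ/.
alveolar: plain /t/, aspirated /tʰ/.
palatal: plain —, aspirated /cʰ/.
uvular: plain /q/, aspirated /qʰ/.
The palatal row has no plain member, so the gap is the plain palatal stop /c/.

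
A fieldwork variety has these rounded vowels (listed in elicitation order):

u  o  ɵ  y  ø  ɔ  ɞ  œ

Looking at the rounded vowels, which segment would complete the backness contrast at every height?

/ʉ/

high: front /y/, central —, back /u/.
high-mid: front /ø/, central /ɵ/, back /o/.
low-mid: front /œ/, central /ɞ/, back /ɔ/.
The high row has no central member, so the gap is the high central rounded vowel /ʉ/.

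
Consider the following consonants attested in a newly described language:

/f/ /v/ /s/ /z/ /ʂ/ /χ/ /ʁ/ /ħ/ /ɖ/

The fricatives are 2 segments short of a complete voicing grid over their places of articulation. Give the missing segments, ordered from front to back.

labiodental: voiceless /f/, voiced /v/.
alveolar: voiceless /s/, voiced /z/.
retroflex: voiceless /ʂ/, voiced —.
uvular: voiceless /χ/, voiced /ʁ/.
pharyngeal: voiceless /ħ/, voiced —.
Gaps, from front to back: retroflex lacks voiced (/ʐ/); pharyngeal lacks voiced (/ʕ/).

/ʐ/, /ʕ/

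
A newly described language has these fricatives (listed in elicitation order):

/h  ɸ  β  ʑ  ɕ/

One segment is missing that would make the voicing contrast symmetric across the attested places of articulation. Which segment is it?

bilabial: voiceless /ɸ/, voiced /β/.
alveolo-palatal: voiceless /ɕ/, voiced /ʑ/.
glottal: voiceless /h/, voiced —.
The glottal row has no voiced member, so the gap is the voiced glottal fricative /ɦ/.

/ɦ/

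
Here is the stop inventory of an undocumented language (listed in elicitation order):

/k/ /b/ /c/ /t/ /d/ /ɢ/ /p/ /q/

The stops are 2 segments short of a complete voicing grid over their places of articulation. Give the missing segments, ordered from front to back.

/ɟ/, /ɡ/

bilabial: voiceless /p/, voiced /b/.
alveolar: voiceless /t/, voiced /d/.
palatal: voiceless /c/, voiced —.
velar: voiceless /k/, voiced —.
uvular: voiceless /q/, voiced /ɢ/.
Gaps, from front to back: palatal lacks voiced (/ɟ/); velar lacks voiced (/ɡ/).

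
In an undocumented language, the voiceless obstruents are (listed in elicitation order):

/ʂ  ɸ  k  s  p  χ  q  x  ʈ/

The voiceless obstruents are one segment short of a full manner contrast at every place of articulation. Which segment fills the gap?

/t/

place of articulation  stop      fricative
bilabial          p         ɸ       
alveolar          —         s       
retroflex         ʈ         ʂ       
velar             k         x       
uvular            q         χ       
The alveolar row has no stop member, so the gap is the alveolar stop /t/.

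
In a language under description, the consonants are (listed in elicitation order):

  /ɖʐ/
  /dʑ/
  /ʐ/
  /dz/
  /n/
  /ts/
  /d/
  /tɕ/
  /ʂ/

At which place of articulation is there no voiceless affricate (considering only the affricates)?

retroflex

alveolar: voiceless /ts/, voiced /dz/.
retroflex: voiceless —, voiced /ɖʐ/.
alveolo-palatal: voiceless /tɕ/, voiced /dʑ/.
Every place of articulation has a voiceless member except retroflex, where /ʈʂ/ would be expected.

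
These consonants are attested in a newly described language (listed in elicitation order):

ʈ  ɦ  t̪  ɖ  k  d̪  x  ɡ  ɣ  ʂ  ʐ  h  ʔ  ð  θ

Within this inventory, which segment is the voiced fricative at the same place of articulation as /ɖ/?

/ʐ/

/ɖ/ is a voiced retroflex stop.
The voiced fricative at the same place is a voiced retroflex fricative — in this inventory, /ʐ/.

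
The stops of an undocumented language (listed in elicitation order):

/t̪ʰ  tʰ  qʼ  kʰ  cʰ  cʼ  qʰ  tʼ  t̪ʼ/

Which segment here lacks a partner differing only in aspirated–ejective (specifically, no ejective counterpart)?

Dental: /t̪ʰ/ ~ /t̪ʼ/
Alveolar: /tʰ/ ~ /tʼ/
Palatal: /cʰ/ ~ /cʼ/
Uvular: /qʰ/ ~ /qʼ/
Velar: only /kʰ/ (aspirated); no ejective partner.
So /kʰ/ is the unpaired segment.

/kʰ/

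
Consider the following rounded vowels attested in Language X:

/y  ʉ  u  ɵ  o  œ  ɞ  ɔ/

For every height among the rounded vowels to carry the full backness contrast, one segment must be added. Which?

Front: /y/ (high), /œ/ (low-mid).
Central: /ʉ/ (high), /ɵ/ (high-mid), /ɞ/ (low-mid).
Back: /u/ (high), /o/ (high-mid), /ɔ/ (low-mid).
The high-mid row has no front member, so the gap is the high-mid front rounded vowel /ø/.

/ø/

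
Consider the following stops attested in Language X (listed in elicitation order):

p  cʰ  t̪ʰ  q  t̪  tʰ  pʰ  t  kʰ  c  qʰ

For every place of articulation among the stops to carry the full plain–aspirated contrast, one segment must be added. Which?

/k/

place of articulation  plain     aspirated
bilabial          p         pʰ      
dental            t̪        t̪ʰ     
alveolar          t         tʰ      
palatal           c         cʰ      
velar             —         kʰ      
uvular            q         qʰ      
The velar row has no plain member, so the gap is the plain velar stop /k/.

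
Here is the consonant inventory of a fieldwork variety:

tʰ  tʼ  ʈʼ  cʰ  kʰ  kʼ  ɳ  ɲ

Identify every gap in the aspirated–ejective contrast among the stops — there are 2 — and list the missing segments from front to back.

/ʈʰ/, /cʼ/

place of articulation  aspirated  ejective
alveolar          tʰ        tʼ      
retroflex         —         ʈʼ      
palatal           cʰ        —       
velar             kʰ        kʼ      
Gaps, from front to back: retroflex lacks aspirated (/ʈʰ/); palatal lacks ejective (/cʼ/).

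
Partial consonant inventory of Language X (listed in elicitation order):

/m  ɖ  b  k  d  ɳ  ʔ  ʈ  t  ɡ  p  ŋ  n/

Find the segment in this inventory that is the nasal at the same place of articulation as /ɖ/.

/ɖ/ is a voiced retroflex stop.
The nasal at the same place is a retroflex nasal — in this inventory, /ɳ/.

/ɳ/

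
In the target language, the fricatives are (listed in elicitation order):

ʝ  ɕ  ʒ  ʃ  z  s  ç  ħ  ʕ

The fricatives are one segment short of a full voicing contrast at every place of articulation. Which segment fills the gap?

/ʑ/

place of articulation  voiceless  voiced  
alveolar          s         z       
postalveolar      ʃ         ʒ       
alveolo-palatal   ɕ         —       
palatal           ç         ʝ       
pharyngeal        ħ         ʕ       
The alveolo-palatal row has no voiced member, so the gap is the voiced alveolo-palatal fricative /ʑ/.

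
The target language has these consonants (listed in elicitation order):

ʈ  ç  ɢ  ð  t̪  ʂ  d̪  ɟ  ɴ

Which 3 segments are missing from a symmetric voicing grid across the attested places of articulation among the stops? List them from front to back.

/ɖ/, /c/, /q/

place of articulation  voiceless  voiced  
dental            t̪        d̪      
retroflex         ʈ         —       
palatal           —         ɟ       
uvular            —         ɢ       
Gaps, from front to back: retroflex lacks voiced (/ɖ/); palatal lacks voiceless (/c/); uvular lacks voiceless (/q/).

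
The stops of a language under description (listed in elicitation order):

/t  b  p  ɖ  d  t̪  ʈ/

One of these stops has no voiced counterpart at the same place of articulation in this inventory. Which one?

/t̪/

Bilabial: /p/ ~ /b/
Alveolar: /t/ ~ /d/
Retroflex: /ʈ/ ~ /ɖ/
Dental: only /t̪/ (voiceless); no voiced partner.
So /t̪/ is the unpaired segment.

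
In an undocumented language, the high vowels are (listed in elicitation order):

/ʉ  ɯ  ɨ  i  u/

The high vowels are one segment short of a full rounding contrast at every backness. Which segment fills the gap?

backness          unrounded  rounded 
front             i         —       
central           ɨ         ʉ       
back              ɯ         u       
The front row has no rounded member, so the gap is the front rounded vowel /y/.

/y/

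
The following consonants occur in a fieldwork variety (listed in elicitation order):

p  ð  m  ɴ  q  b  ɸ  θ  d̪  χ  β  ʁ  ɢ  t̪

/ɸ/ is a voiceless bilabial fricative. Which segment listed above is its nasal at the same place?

/m/

The nasal at the same place is a bilabial nasal — in this inventory, /m/.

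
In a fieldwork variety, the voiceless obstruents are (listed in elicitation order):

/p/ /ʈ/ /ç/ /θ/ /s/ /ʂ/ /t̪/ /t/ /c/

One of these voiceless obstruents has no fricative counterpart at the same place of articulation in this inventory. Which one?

/p/

Dental: /t̪/ ~ /θ/
Alveolar: /t/ ~ /s/
Retroflex: /ʈ/ ~ /ʂ/
Palatal: /c/ ~ /ç/
Bilabial: only /p/ (stop); no fricative partner.
So /p/ is the unpaired segment.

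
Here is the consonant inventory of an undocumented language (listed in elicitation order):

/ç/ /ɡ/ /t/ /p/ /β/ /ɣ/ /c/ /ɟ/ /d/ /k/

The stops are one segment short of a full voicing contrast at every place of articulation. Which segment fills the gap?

/b/

bilabial: voiceless /p/, voiced —.
alveolar: voiceless /t/, voiced /d/.
palatal: voiceless /c/, voiced /ɟ/.
velar: voiceless /k/, voiced /ɡ/.
The bilabial row has no voiced member, so the gap is the voiced bilabial stop /b/.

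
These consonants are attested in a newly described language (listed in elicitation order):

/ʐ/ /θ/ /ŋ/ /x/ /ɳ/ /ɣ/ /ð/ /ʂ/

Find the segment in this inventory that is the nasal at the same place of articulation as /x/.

/ŋ/

/x/ is a voiceless velar fricative.
The nasal at the same place is a velar nasal — in this inventory, /ŋ/.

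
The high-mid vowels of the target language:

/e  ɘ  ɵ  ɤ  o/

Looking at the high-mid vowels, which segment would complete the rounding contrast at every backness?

Unrounded: /e/ (front), /ɘ/ (central), /ɤ/ (back).
Rounded: /ɵ/ (central), /o/ (back).
The front row has no rounded member, so the gap is the front rounded vowel /ø/.

/ø/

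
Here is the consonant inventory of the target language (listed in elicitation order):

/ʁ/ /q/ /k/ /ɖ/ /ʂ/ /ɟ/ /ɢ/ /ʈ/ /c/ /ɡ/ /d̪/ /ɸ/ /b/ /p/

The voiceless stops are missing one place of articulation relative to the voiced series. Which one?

bilabial: voiceless /p/, voiced /b/.
dental: voiceless —, voiced /d̪/.
retroflex: voiceless /ʈ/, voiced /ɖ/.
palatal: voiceless /c/, voiced /ɟ/.
velar: voiceless /k/, voiced /ɡ/.
uvular: voiceless /q/, voiced /ɢ/.
Every place of articulation has a voiceless member except dental, where /t̪/ would be expected.

dental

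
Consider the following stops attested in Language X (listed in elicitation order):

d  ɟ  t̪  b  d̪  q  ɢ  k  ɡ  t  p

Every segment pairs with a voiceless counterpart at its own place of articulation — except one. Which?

/ɟ/

Bilabial: /p/ ~ /b/
Dental: /t̪/ ~ /d̪/
Alveolar: /t/ ~ /d/
Velar: /k/ ~ /ɡ/
Uvular: /q/ ~ /ɢ/
Palatal: only /ɟ/ (voiced); no voiceless partner.
So /ɟ/ is the unpaired segment.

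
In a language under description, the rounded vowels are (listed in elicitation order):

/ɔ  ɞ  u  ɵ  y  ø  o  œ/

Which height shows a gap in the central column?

high: front /y/, central —, back /u/.
high-mid: front /ø/, central /ɵ/, back /o/.
low-mid: front /œ/, central /ɞ/, back /ɔ/.
Every height has a central member except high, where /ʉ/ would be expected.

high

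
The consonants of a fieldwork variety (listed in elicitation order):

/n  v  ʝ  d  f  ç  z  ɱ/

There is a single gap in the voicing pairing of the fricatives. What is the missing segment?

place of articulation  voiceless  voiced  
labiodental       f         v       
alveolar          —         z       
palatal           ç         ʝ       
The alveolar row has no voiceless member, so the gap is the voiceless alveolar fricative /s/.

/s/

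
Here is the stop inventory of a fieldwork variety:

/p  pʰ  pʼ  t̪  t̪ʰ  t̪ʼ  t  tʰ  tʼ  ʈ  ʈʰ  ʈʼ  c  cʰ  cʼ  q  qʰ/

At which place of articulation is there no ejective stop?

place of articulation  plain     aspirated  ejective
bilabial          p         pʰ        pʼ      
dental            t̪        t̪ʰ       t̪ʼ     
alveolar          t         tʰ        tʼ      
retroflex         ʈ         ʈʰ        ʈʼ      
palatal           c         cʰ        cʼ      
uvular            q         qʰ        —       
Every place of articulation has an ejective member except uvular, where /qʼ/ would be expected.

uvular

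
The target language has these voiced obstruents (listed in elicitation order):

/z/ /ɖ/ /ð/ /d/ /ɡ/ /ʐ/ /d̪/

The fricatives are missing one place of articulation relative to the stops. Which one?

Stop: /d̪/ (dental), /d/ (alveolar), /ɖ/ (retroflex), /ɡ/ (velar).
Fricative: /ð/ (dental), /z/ (alveolar), /ʐ/ (retroflex).
Every place of articulation has a fricative member except velar, where /ɣ/ would be expected.

velar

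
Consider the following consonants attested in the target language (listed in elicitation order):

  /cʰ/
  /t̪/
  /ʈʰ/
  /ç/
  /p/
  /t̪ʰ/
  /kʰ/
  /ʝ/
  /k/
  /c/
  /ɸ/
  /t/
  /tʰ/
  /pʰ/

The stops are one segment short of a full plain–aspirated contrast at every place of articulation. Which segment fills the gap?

place of articulation  plain     aspirated
bilabial          p         pʰ      
dental            t̪        t̪ʰ     
alveolar          t         tʰ      
retroflex         —         ʈʰ      
palatal           c         cʰ      
velar             k         kʰ      
The retroflex row has no plain member, so the gap is the plain retroflex stop /ʈ/.

/ʈ/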